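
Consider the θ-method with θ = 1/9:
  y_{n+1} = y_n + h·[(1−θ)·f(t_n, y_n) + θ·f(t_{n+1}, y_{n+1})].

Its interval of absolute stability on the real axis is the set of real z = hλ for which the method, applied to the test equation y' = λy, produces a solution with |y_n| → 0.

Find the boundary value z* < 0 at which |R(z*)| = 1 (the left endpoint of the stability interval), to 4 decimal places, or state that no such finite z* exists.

left endpoint -2.5714.

On y'=λy, z=hλ:
  y_{n+1} = y_n + z·[8/9·y_n + 1/9·y_{n+1}] ⇒ (1 − 1/9z)y_{n+1} = (1 + 8/9z)y_n
  Hence R(z) = (1 + 8/9z)/(1 − 1/9z).

Need |R(x)|<1, x<0.
x=-1.76: |R|=0.4721
R=−1: 1+8/9x = −1+1/9x ⇒ -7/9x=2 ⇒ x=2/(-7/9)=-2.5714
Confirm numerically:
  x=-2.379: |R|=0.88162 <1
  x=-1.576: |R|=0.34115 <1
  x=-1.162: |R|=0.02913 <1
  x=-1.066: |R|=0.04689 <1
  x=-2.752: |R|=1.10756 >1
  x=-2.618: |R|=1.02806 >1
Interval (-2.5714, 0).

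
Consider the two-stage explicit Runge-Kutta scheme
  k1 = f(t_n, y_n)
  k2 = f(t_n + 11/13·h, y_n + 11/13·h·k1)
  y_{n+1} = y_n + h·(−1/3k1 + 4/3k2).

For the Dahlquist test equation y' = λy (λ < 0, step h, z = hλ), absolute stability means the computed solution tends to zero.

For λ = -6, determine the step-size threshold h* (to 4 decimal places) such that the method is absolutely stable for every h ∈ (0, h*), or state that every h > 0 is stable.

(-0.8864,0); λ=-6 ⇒ h* = (39/44)/6 = 0.1477.

Set f=λy, z=hλ:
  k1=λy_n ⇒ h·k1=z·y_n;  k2=λ(1+11/13z)y_n ⇒ h·k2=z(1+11/13z)y_n
  y_{n+1}/y_n = 1 − 1/3z + 4/3z(1+11/13z) = 1 + z + 44/39z²
  so R(z) = 1 + z + 44/39z².

Boundary: |R(x)|=1, x<0.
x=-1.78: |R|=2.7946
R=1: x+44/39x²=0 ⇒ x=−39/44=-0.8864; min R=1−1/(4·44/39)=0.7784>−1
Confirm numerically:
  x=-0.771: |R|=0.89965 <1
  x=-0.735: |R|=0.87448 <1
  x=-0.410: |R|=0.77965 <1
  x=-0.363: |R|=0.78566 <1
  x=-1.119: |R|=1.29369 >1
  x=-1.081: |R|=1.23738 >1
So |R|<1 on (-0.8864, 0).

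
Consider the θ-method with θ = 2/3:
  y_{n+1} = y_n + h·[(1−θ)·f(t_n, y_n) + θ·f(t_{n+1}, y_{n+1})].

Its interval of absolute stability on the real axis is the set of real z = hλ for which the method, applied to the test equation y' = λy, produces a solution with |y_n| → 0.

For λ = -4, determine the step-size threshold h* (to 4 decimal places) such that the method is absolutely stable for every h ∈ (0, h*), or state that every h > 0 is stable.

With y'=λy (z=hλ):
  y_{n+1} = y_n + z·[1/3·y_n + 2/3·y_{n+1}] ⇒ (1 − 2/3z)y_{n+1} = (1 + 1/3z)y_n
  R(z) = (1 + 1/3z)/(1 − 2/3z).

Solve |R(x)|<1 on ℝ⁻.
x=-0.58: |R|=0.5817
x=-2: |R|=0.1429
x=-10: |R|=0.3043
x=-100: |R|=0.4778
θ=2/3≥1/2 ⇒ |1+1/3x|<|1−2/3x| ∀x<0 ⇒ stable on all of ℝ⁻.

unbounded; (−∞, 0). Any h>0 works for λ=-4.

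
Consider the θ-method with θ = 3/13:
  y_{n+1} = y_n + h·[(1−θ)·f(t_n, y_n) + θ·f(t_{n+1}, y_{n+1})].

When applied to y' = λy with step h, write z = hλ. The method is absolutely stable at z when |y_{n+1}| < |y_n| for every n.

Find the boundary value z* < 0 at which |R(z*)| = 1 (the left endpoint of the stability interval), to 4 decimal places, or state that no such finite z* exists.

z* = -3.7143.

Test eqn y'=λy, z=hλ:
  y_{n+1} = y_n + z·[10/13·y_n + 3/13·y_{n+1}] ⇒ (1 − 3/13z)y_{n+1} = (1 + 10/13z)y_n
  R(z) = (1 + 10/13z)/(1 − 3/13z).

Find x<0 with |R(x)|<1.
x=-0.31: |R|=0.7107
R=−1: 1+10/13x = −1+3/13x ⇒ -7/13x=2 ⇒ x=2/(-7/13)=-3.7143
Confirm numerically:
  x=-2.137: |R|=0.43120 <1
  x=-1.593: |R|=0.16480 <1
  x=-1.565: |R|=0.14976 <1
  x=-1.527: |R|=0.12912 <1
  x=-4.244: |R|=1.14410 >1
  x=-3.929: |R|=1.06064 >1
Interval (-3.7143, 0).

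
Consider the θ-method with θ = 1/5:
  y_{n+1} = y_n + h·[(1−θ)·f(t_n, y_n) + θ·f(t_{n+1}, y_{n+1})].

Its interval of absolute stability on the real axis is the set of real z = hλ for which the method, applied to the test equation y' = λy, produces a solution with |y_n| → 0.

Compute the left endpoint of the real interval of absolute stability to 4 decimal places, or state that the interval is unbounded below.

Test eqn y'=λy, z=hλ:
  y_{n+1} = y_n + z·[4/5·y_n + 1/5·y_{n+1}] ⇒ (1 − 1/5z)y_{n+1} = (1 + 4/5z)y_n
  Hence R(z) = (1 + 4/5z)/(1 − 1/5z).

Solve |R(x)|<1 on ℝ⁻.
x=-1.71: |R|=0.2742
R=−1: 1+4/5x = −1+1/5x ⇒ -3/5x=2 ⇒ x=2/(-3/5)=-3.3333
Confirm numerically:
  x=-2.853: |R|=0.81650 <1
  x=-2.752: |R|=0.77503 <1
  x=-1.515: |R|=0.16270 <1
  x=-3.730: |R|=1.13631 >1
  x=-3.494: |R|=1.05675 >1
Interval (-3.3333, 0).

left endpoint -3.3333.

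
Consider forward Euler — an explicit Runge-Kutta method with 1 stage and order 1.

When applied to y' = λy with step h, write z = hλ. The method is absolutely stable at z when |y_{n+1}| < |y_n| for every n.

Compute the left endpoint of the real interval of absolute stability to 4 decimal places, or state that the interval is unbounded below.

left endpoint -2.0000.

Test eqn y'=λy, z=hλ:
  order 1, 1-stage ⇒ R(z)=1+z
  (e.g. R(-1.33)=-0.33000, |R|=0.33000)

Need |R(x)|<1, x<0.
x=-1.33: |R|=0.3300
|R(-1.94)|=0.9400 |R(-1.58)|=0.5800 |R(-0.96)|=0.0400
Bisect:
  x_lo=-2.7351 |R|=1.7351  x_hi=-0.3085 |R|=0.6915
  mid=-1.52177 |R|=0.52177 →hi
  mid=-2.12842 |R|=1.12842 →lo
  mid=-1.82510 |R|=0.82510 →hi
  mid=-1.97676 |R|=0.97676 →hi
  mid=-2.05259 |R|=1.05259 →lo
  mid=-2.01468 |R|=1.01468 →lo
  mid=-1.99572 |R|=0.99572 →hi
  mid=-2.00520 |R|=1.00520 →lo
  mid=-2.00046 |R|=1.00046 →lo
  mid=-1.99809 |R|=0.99809 →hi
  ...
  [-2.00001,-1.99986] ⇒ x*=-2.0000
So |R|<1 on (-2.0000, 0).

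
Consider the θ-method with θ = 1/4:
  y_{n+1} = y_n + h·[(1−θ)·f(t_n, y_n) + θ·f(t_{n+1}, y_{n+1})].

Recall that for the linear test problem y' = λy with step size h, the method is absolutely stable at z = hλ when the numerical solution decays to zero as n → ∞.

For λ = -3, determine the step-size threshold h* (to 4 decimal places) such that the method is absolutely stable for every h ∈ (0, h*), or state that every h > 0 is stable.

Test eqn y'=λy, z=hλ:
  y_{n+1} = y_n + z·[3/4·y_n + 1/4·y_{n+1}] ⇒ (1 − 1/4z)y_{n+1} = (1 + 3/4z)y_n
  Hence R(z) = (1 + 3/4z)/(1 − 1/4z).

Boundary: |R(x)|=1, x<0.
x=-0.44: |R|=0.6036
R=−1: 1+3/4x = −1+1/4x ⇒ -1/2x=2 ⇒ x=2/(-1/2)=-4.0000
Confirm numerically:
  x=-3.109: |R|=0.74933 <1
  x=-2.595: |R|=0.57392 <1
  x=-1.911: |R|=0.29318 <1
  x=-4.465: |R|=1.10986 >1
  x=-4.395: |R|=1.09410 >1
  x=-4.372: |R|=1.08887 >1
Stable set (-4.0000, 0).

(-4.0000,0); λ=-3 ⇒ h* = (4)/3 = 1.3333.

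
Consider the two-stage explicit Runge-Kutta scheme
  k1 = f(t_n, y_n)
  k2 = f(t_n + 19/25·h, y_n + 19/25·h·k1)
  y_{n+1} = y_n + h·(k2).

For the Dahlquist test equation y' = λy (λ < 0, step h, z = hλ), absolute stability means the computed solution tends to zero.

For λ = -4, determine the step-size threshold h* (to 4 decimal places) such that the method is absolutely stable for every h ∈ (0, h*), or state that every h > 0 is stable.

(-1.3158,0); λ=-4 ⇒ h* = (25/19)/4 = 0.3289.

With y'=λy (z=hλ):
  k1=λy_n ⇒ h·k1=z·y_n;  k2=λ(1+19/25z)y_n ⇒ h·k2=z(1+19/25z)y_n
  y_{n+1}/y_n = 1 + z(1+19/25z) = 1 + z + 19/25z²
  Hence R(z) = 1 + z + 19/25z².

Need |R(x)|<1, x<0.
x=-0.87: |R|=0.7052
R=1: x+19/25x²=0 ⇒ x=−25/19=-1.3158; min R=1−1/(4·19/25)=0.6711>−1
Confirm numerically:
  x=-1.220: |R|=0.91118 <1
  x=-0.988: |R|=0.75387 <1
  x=-0.793: |R|=0.68493 <1
  x=-1.696: |R|=1.49008 >1
  x=-1.628: |R|=1.38629 >1
  x=-1.601: |R|=1.34703 >1
So |R|<1 on (-1.3158, 0).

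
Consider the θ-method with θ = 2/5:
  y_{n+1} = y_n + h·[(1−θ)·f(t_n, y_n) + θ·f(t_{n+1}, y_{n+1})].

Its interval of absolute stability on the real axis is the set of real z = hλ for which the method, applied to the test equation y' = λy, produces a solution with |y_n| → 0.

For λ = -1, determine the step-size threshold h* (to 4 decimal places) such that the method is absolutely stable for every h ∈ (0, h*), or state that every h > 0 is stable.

(-10.0000,0); λ=-1 ⇒ h* = (10)/1 = 10.0000.

On y'=λy, z=hλ:
  y_{n+1} = y_n + z·[3/5·y_n + 2/5·y_{n+1}] ⇒ (1 − 2/5z)y_{n+1} = (1 + 3/5z)y_n
  Hence R(z) = (1 + 3/5z)/(1 − 2/5z).

Solve |R(x)|<1 on ℝ⁻.
x=-1.27: |R|=0.1578
R=−1: 1+3/5x = −1+2/5x ⇒ -1/5x=2 ⇒ x=2/(-1/5)=-10.0000
Confirm numerically:
  x=-9.707: |R|=0.98800 <1
  x=-9.400: |R|=0.97479 <1
  x=-8.991: |R|=0.95610 <1
  x=-8.316: |R|=0.92215 <1
  x=-10.419: |R|=1.01622 >1
  x=-10.315: |R|=1.01229 >1
  x=-10.304: |R|=1.01187 >1
So |R|<1 on (-10.0000, 0).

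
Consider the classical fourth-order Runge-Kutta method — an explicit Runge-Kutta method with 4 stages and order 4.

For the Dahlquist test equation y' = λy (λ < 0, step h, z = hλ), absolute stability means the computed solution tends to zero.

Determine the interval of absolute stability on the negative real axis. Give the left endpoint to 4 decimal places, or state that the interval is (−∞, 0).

(-2.7853, 0).

On y'=λy, z=hλ:
  order 4, 4-stage ⇒ R(z)=1+z+z^2/2+z^3/6+z^4/24
  (e.g. R(-1.29)=0.29965, |R|=0.29965)

Boundary: |R(x)|=1, x<0.
x=-1.29: |R|=0.2997
|R(-2.65)|=0.8145 |R(-2.5)|=0.6484 |R(-1.49)|=0.2741
Bisect:
  x_lo=-3.6062 |R|=3.1265  x_hi=-0.2735 |R|=0.7607
  mid=-1.93985 |R|=0.31506 →hi
  mid=-2.77301 |R|=0.98164 →hi
  mid=-3.18959 |R|=1.80143 →lo
  mid=-2.98130 |R|=1.33803 →lo
  mid=-2.87715 |R|=1.14756 →lo
  mid=-2.82508 |R|=1.06167 →lo
  mid=-2.79905 |R|=1.02093 →lo
  mid=-2.78603 |R|=1.00111 →lo
  mid=-2.77952 |R|=0.99133 →hi
  ...
  [-2.78542,-2.78521] ⇒ x*=-2.7853
So |R|<1 on (-2.7853, 0).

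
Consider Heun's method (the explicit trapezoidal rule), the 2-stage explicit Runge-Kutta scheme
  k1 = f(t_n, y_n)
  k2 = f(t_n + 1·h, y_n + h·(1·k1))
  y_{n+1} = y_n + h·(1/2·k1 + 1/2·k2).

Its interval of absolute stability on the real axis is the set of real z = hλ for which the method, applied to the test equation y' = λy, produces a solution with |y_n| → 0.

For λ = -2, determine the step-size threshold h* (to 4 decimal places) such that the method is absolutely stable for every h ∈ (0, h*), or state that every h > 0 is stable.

On y'=λy, z=hλ:
  order 2, 2-stage ⇒ R(z)=1+z+z^2/2
  (e.g. R(-1.09)=0.50405, |R|=0.50405)

Need |R(x)|<1, x<0.
x=-1.09: |R|=0.5040
|R(-2.13)|=1.1384 |R(-1.84)|=0.8528 |R(-0.9)|=0.5050
Bisect:
  x_lo=-2.6787 |R|=1.9090  x_hi=-0.1638 |R|=0.8496
  mid=-1.42122 |R|=0.58871 →hi
  mid=-2.04995 |R|=1.05119 →lo
  mid=-1.73558 |R|=0.77054 →hi
  mid=-1.89277 |R|=0.89852 →hi
  mid=-1.97136 |R|=0.97177 →hi
  mid=-2.01065 |R|=1.01071 →lo
  mid=-1.99100 |R|=0.99104 →hi
  mid=-2.00083 |R|=1.00083 →lo
  ...
  [-2.00006,-1.99991] ⇒ x*=-2.0000
So |R|<1 on (-2.0000, 0).

(-2.0000,0); λ=-2 ⇒ h* = 1.0000.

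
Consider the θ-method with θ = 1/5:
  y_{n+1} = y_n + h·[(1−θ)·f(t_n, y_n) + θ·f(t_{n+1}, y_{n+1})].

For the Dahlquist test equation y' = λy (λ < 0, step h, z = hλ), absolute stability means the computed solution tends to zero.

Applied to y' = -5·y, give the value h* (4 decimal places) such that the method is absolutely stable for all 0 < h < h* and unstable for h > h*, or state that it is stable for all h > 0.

With y'=λy (z=hλ):
  y_{n+1} = y_n + z·[4/5·y_n + 1/5·y_{n+1}] ⇒ (1 − 1/5z)y_{n+1} = (1 + 4/5z)y_n
  ⇒ R(z) = (1 + 4/5z)/(1 − 1/5z).

Find x<0 with |R(x)|<1.
x=-0.33: |R|=0.6904
R=−1: 1+4/5x = −1+1/5x ⇒ -3/5x=2 ⇒ x=2/(-3/5)=-3.3333
Confirm numerically:
  x=-2.825: |R|=0.80511 <1
  x=-2.811: |R|=0.79939 <1
  x=-2.445: |R|=0.64204 <1
  x=-2.131: |R|=0.49418 <1
  x=-3.697: |R|=1.12545 >1
  x=-3.639: |R|=1.10615 >1
  x=-3.412: |R|=1.02806 >1
So |R|<1 on (-3.3333, 0).

(-3.3333,0); λ=-5 ⇒ h* = (10/3)/5 = 0.6667.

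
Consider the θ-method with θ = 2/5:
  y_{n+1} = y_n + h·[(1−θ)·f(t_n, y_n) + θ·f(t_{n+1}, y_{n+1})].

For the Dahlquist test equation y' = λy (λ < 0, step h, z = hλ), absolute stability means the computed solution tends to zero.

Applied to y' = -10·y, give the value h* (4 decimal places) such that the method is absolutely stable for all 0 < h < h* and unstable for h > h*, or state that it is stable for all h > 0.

(-10.0000,0); λ=-10 ⇒ h* = (10)/10 = 1.0000.

Test eqn y'=λy, z=hλ:
  y_{n+1} = y_n + z·[3/5·y_n + 2/5·y_{n+1}] ⇒ (1 − 2/5z)y_{n+1} = (1 + 3/5z)y_n
  R(z) = (1 + 3/5z)/(1 − 2/5z).

Find x<0 with |R(x)|<1.
x=-1.07: |R|=0.2507
R=−1: 1+3/5x = −1+2/5x ⇒ -1/5x=2 ⇒ x=2/(-1/5)=-10.0000
Confirm numerically:
  x=-9.398: |R|=0.97470 <1
  x=-8.268: |R|=0.91958 <1
  x=-8.216: |R|=0.91676 <1
  x=-6.333: |R|=0.79243 <1
  x=-10.556: |R|=1.02129 >1
  x=-10.215: |R|=1.00845 >1
  x=-10.171: |R|=1.00675 >1
So |R|<1 on (-10.0000, 0).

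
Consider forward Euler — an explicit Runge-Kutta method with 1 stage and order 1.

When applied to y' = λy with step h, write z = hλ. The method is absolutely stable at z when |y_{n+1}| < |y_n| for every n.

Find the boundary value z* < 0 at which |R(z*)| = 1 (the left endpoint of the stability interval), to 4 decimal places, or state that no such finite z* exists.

On y'=λy, z=hλ:
  order 1, 1-stage ⇒ R(z)=1+z
  (e.g. R(-1.07)=-0.07000, |R|=0.07000)

Find x<0 with |R(x)|<1.
x=-1.07: |R|=0.0700
|R(-2.1)|=1.1000 |R(-1.18)|=0.1800 |R(-1.06)|=0.0600
Bisect:
  x_lo=-2.3413 |R|=1.3413  x_hi=-0.3473 |R|=0.6527
  mid=-1.34432 |R|=0.34432 →hi
  mid=-1.84283 |R|=0.84283 →hi
  mid=-2.09209 |R|=1.09209 →lo
  mid=-1.96746 |R|=0.96746 →hi
  mid=-2.02978 |R|=1.02978 →lo
  mid=-1.99862 |R|=0.99862 →hi
  mid=-2.01420 |R|=1.01420 →lo
  mid=-2.00641 |R|=1.00641 →lo
  mid=-2.00251 |R|=1.00251 →lo
  ...
  [-2.00008,-1.99996] ⇒ x*=-2.0000
Interval (-2.0000, 0).

z* = -2.0000.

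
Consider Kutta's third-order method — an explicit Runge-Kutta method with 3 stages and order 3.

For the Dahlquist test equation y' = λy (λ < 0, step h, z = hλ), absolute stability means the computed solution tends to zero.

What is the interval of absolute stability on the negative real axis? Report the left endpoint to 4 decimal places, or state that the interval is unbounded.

(-2.5127, 0).

Set f=λy, z=hλ:
  order 3, 3-stage ⇒ R(z)=1+z+z^2/2+z^3/6
  (e.g. R(-1.64)=-0.03036, |R|=0.03036)

Need |R(x)|<1, x<0.
x=-1.64: |R|=0.0304
|R(-2.05)|=0.3846 |R(-1.98)|=0.3135 |R(-1.91)|=0.2473
Bisect:
  x_lo=-2.8238 |R|=1.5896  x_hi=-0.0786 |R|=0.9244
  mid=-1.45120 |R|=0.09242 →hi
  mid=-2.13749 |R|=0.48071 →hi
  mid=-2.48064 |R|=0.94798 →hi
  mid=-2.65221 |R|=1.24447 →lo
  mid=-2.56642 |R|=1.09046 →lo
  mid=-2.52353 |R|=1.01782 →lo
  mid=-2.50208 |R|=0.98256 →hi
  mid=-2.51281 |R|=1.00010 →lo
  mid=-2.50745 |R|=0.99131 →hi
  mid=-2.51013 |R|=0.99570 →hi
  ...
  [-2.51281,-2.51264] ⇒ x*=-2.5127
Interval (-2.5127, 0).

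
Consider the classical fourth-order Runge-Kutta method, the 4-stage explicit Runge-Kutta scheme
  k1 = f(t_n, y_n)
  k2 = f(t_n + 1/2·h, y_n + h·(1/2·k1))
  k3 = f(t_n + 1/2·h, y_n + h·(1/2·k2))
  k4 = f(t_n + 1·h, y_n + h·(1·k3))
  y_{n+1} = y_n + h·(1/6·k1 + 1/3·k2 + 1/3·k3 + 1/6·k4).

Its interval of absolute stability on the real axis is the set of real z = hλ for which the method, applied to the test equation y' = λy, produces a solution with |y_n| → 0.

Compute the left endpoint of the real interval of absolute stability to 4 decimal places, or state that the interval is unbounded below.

Set f=λy, z=hλ:
  order 4, 4-stage ⇒ R(z)=1+z+z^2/2+z^3/6+z^4/24
  (e.g. R(-1.32)=0.29437, |R|=0.29437)

Solve |R(x)|<1 on ℝ⁻.
x=-1.32: |R|=0.2944
|R(-3.16)|=1.7284 |R(-2.03)|=0.3438 |R(-1.82)|=0.2886
Bisect:
  x_lo=-3.6357 |R|=3.2440  x_hi=-0.3592 |R|=0.6983
  mid=-1.99747 |R|=0.33249 →hi
  mid=-2.81659 |R|=1.04821 →lo
  mid=-2.40703 |R|=0.56423 →hi
  mid=-2.61181 |R|=0.76843 →hi
  mid=-2.71420 |R|=0.89799 →hi
  mid=-2.76539 |R|=0.97041 →hi
  mid=-2.79099 |R|=1.00862 →lo
  ...
  [-2.78539,-2.78519] ⇒ x*=-2.7853
Interval (-2.7853, 0).

z* = -2.7853.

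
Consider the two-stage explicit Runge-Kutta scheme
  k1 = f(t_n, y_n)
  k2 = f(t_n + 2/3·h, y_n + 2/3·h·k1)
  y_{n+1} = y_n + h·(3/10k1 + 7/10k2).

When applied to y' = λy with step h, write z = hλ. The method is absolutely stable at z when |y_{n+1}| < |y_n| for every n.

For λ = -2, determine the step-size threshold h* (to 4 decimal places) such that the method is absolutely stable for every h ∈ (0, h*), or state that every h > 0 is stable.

(-2.1429,0); λ=-2 ⇒ h* = (15/7)/2 = 1.0714.

Set f=λy, z=hλ:
  k1=λy_n ⇒ h·k1=z·y_n;  k2=λ(1+2/3z)y_n ⇒ h·k2=z(1+2/3z)y_n
  y_{n+1}/y_n = 1 + 3/10z + 7/10z(1+2/3z) = 1 + z + 7/15z²
  so R(z) = 1 + z + 7/15z².

Boundary: |R(x)|=1, x<0.
x=-1.11: |R|=0.4650
R=1: x+7/15x²=0 ⇒ x=−15/7=-2.1429; min R=1−1/(4·7/15)=0.4643>−1
Confirm numerically:
  x=-1.991: |R|=0.85890 <1
  x=-1.634: |R|=0.61198 <1
  x=-1.065: |R|=0.46431 <1
  x=-0.873: |R|=0.48266 <1
  x=-2.591: |R|=1.54186 >1
  x=-2.499: |R|=1.41533 >1
Stable set (-2.1429, 0).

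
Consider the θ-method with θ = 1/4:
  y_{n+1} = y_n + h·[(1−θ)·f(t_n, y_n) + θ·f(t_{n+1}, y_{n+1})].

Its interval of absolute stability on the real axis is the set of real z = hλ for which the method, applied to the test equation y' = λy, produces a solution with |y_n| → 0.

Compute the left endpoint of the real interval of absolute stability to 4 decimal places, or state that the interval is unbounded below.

Set f=λy, z=hλ:
  y_{n+1} = y_n + z·[3/4·y_n + 1/4·y_{n+1}] ⇒ (1 − 1/4z)y_{n+1} = (1 + 3/4z)y_n
  Hence R(z) = (1 + 3/4z)/(1 − 1/4z).

Need |R(x)|<1, x<0.
x=-0.37: |R|=0.6613
R=−1: 1+3/4x = −1+1/4x ⇒ -1/2x=2 ⇒ x=2/(-1/2)=-4.0000
Confirm numerically:
  x=-3.962: |R|=0.99045 <1
  x=-2.770: |R|=0.63663 <1
  x=-2.713: |R|=0.61656 <1
  x=-4.525: |R|=1.12317 >1
  x=-4.138: |R|=1.03391 >1
Interval (-4.0000, 0).

z* = -4.0000.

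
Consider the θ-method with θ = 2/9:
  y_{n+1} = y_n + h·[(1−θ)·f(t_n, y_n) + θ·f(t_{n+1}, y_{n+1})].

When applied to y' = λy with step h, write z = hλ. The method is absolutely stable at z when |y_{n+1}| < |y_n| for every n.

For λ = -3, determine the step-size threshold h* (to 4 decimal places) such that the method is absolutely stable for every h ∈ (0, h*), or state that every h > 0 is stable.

On y'=λy, z=hλ:
  y_{n+1} = y_n + z·[7/9·y_n + 2/9·y_{n+1}] ⇒ (1 − 2/9z)y_{n+1} = (1 + 7/9z)y_n
  R(z) = (1 + 7/9z)/(1 − 2/9z).

Find x<0 with |R(x)|<1.
x=-0.82: |R|=0.3064
R=−1: 1+7/9x = −1+2/9x ⇒ -5/9x=2 ⇒ x=2/(-5/9)=-3.6000
Confirm numerically:
  x=-2.907: |R|=0.76610 <1
  x=-2.428: |R|=0.57708 <1
  x=-1.673: |R|=0.21959 <1
  x=-4.106: |R|=1.14699 >1
  x=-4.079: |R|=1.13959 >1
  x=-3.820: |R|=1.06611 >1
So |R|<1 on (-3.6000, 0).

(-3.6000,0); λ=-3 ⇒ h* = (18/5)/3 = 1.2000.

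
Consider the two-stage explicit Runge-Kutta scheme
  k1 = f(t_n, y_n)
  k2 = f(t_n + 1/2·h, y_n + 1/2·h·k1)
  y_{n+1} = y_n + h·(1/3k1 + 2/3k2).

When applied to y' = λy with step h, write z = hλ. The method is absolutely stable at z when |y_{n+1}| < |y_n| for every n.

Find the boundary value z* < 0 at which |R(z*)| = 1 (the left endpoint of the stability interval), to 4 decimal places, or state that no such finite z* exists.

Test eqn y'=λy, z=hλ:
  k1=λy_n ⇒ h·k1=z·y_n;  k2=λ(1+1/2z)y_n ⇒ h·k2=z(1+1/2z)y_n
  y_{n+1}/y_n = 1 + 1/3z + 2/3z(1+1/2z) = 1 + z + 1/3z²
  ⇒ R(z) = 1 + z + 1/3z².

Find x<0 with |R(x)|<1.
x=-1.67: |R|=0.2596
R=1: x+1/3x²=0 ⇒ x=−3=-3.0000; min R=1−1/(4·1/3)=0.2500>−1
Confirm numerically:
  x=-2.596: |R|=0.65041 <1
  x=-2.520: |R|=0.59680 <1
  x=-1.719: |R|=0.26599 <1
  x=-1.309: |R|=0.26216 <1
  x=-3.207: |R|=1.22128 >1
  x=-3.183: |R|=1.19416 >1
  x=-3.173: |R|=1.18298 >1
Interval (-3.0000, 0).

left endpoint -3.0000.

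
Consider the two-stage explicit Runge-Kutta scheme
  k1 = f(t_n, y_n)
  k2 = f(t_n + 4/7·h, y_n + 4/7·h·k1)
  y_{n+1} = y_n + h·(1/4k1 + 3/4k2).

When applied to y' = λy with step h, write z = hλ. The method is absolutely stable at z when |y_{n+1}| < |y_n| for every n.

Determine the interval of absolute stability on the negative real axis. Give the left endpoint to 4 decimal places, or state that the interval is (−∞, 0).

With y'=λy (z=hλ):
  k1=λy_n ⇒ h·k1=z·y_n;  k2=λ(1+4/7z)y_n ⇒ h·k2=z(1+4/7z)y_n
  y_{n+1}/y_n = 1 + 1/4z + 3/4z(1+4/7z) = 1 + z + 3/7z²
  R(z) = 1 + z + 3/7z².

Solve |R(x)|<1 on ℝ⁻.
x=-0.67: |R|=0.5224
R=1: x+3/7x²=0 ⇒ x=−7/3=-2.3333; min R=1−1/(4·3/7)=0.4167>−1
Confirm numerically:
  x=-2.042: |R|=0.74504 <1
  x=-0.957: |R|=0.43551 <1
  x=-0.950: |R|=0.43679 <1
  x=-2.655: |R|=1.36601 >1
  x=-2.551: |R|=1.23797 >1
  x=-2.493: |R|=1.17059 >1
Interval (-2.3333, 0).

(-2.3333, 0).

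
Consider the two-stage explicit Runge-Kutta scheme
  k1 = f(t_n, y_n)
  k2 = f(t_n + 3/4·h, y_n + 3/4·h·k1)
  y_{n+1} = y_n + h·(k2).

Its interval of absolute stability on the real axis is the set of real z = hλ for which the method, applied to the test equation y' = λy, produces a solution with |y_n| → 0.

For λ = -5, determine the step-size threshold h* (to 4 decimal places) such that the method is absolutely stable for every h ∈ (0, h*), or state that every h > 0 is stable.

Test eqn y'=λy, z=hλ:
  k1=λy_n ⇒ h·k1=z·y_n;  k2=λ(1+3/4z)y_n ⇒ h·k2=z(1+3/4z)y_n
  y_{n+1}/y_n = 1 + z(1+3/4z) = 1 + z + 3/4z²
  ⇒ R(z) = 1 + z + 3/4z².

Solve |R(x)|<1 on ℝ⁻.
x=-1.43: |R|=1.1037
R=1: x+3/4x²=0 ⇒ x=−4/3=-1.3333; min R=1−1/(4·3/4)=0.6667>−1
Confirm numerically:
  x=-0.841: |R|=0.68946 <1
  x=-0.821: |R|=0.68453 <1
  x=-0.724: |R|=0.66913 <1
  x=-1.916: |R|=1.83729 >1
  x=-1.730: |R|=1.51467 >1
  x=-1.591: |R|=1.30746 >1
So |R|<1 on (-1.3333, 0).

(-1.3333,0); λ=-5 ⇒ h* = (4/3)/5 = 0.2667.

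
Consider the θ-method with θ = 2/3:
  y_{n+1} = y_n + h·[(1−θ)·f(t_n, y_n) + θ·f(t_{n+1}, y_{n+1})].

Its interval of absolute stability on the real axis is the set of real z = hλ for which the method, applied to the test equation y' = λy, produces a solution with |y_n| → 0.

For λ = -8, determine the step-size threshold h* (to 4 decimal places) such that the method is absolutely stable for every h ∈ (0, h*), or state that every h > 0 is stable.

unbounded; (−∞, 0). Any h>0 works for λ=-8.

Test eqn y'=λy, z=hλ:
  y_{n+1} = y_n + z·[1/3·y_n + 2/3·y_{n+1}] ⇒ (1 − 2/3z)y_{n+1} = (1 + 1/3z)y_n
  Hence R(z) = (1 + 1/3z)/(1 − 2/3z).

Solve |R(x)|<1 on ℝ⁻.
x=-1.44: |R|=0.2653
x=-2: |R|=0.1429
x=-10: |R|=0.3043
x=-100: |R|=0.4778
θ=2/3≥1/2 ⇒ |1+1/3x|<|1−2/3x| ∀x<0 ⇒ interval (−∞,0).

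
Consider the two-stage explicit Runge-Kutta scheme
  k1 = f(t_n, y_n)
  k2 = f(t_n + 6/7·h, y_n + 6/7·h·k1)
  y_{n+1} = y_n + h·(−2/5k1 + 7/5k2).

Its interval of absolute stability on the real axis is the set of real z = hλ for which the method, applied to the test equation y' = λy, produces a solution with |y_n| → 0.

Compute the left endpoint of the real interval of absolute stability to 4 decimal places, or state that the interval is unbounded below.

z* = -0.8333.

Set f=λy, z=hλ:
  k1=λy_n ⇒ h·k1=z·y_n;  k2=λ(1+6/7z)y_n ⇒ h·k2=z(1+6/7z)y_n
  y_{n+1}/y_n = 1 − 2/5z + 7/5z(1+6/7z) = 1 + z + 6/5z²
  R(z) = 1 + z + 6/5z².

Find x<0 with |R(x)|<1.
x=-0.87: |R|=1.0383
R=1: x+6/5x²=0 ⇒ x=−5/6=-0.8333; min R=1−1/(4·6/5)=0.7917>−1
Confirm numerically:
  x=-0.757: |R|=0.93066 <1
  x=-0.525: |R|=0.80575 <1
  x=-0.411: |R|=0.79171 <1
  x=-1.286: |R|=1.69856 >1
  x=-1.173: |R|=1.47811 >1
  x=-0.934: |R|=1.11283 >1
So |R|<1 on (-0.8333, 0).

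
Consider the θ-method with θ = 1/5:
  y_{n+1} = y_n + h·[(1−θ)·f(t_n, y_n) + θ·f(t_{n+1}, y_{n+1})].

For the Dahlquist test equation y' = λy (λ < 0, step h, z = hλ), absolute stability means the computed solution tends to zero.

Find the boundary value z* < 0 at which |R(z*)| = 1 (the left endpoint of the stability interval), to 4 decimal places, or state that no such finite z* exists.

Set f=λy, z=hλ:
  y_{n+1} = y_n + z·[4/5·y_n + 1/5·y_{n+1}] ⇒ (1 − 1/5z)y_{n+1} = (1 + 4/5z)y_n
  ⇒ R(z) = (1 + 4/5z)/(1 − 1/5z).

Solve |R(x)|<1 on ℝ⁻.
x=-1.11: |R|=0.0917
R=−1: 1+4/5x = −1+1/5x ⇒ -3/5x=2 ⇒ x=2/(-3/5)=-3.3333
Confirm numerically:
  x=-3.282: |R|=0.98141 <1
  x=-3.175: |R|=0.94190 <1
  x=-2.883: |R|=0.82862 <1
  x=-1.519: |R|=0.16506 <1
  x=-3.899: |R|=1.19070 >1
  x=-3.697: |R|=1.12545 >1
  x=-3.510: |R|=1.06228 >1
Interval (-3.3333, 0).

z* = -3.3333.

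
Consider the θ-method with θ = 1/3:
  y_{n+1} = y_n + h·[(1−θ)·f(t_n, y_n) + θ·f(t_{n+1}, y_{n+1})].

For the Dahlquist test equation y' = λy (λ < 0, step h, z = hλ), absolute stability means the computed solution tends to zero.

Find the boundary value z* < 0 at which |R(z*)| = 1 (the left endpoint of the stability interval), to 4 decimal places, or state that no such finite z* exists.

left endpoint -6.0000.

On y'=λy, z=hλ:
  y_{n+1} = y_n + z·[2/3·y_n + 1/3·y_{n+1}] ⇒ (1 − 1/3z)y_{n+1} = (1 + 2/3z)y_n
  ⇒ R(z) = (1 + 2/3z)/(1 − 1/3z).

Need |R(x)|<1, x<0.
x=-0.85: |R|=0.3377
R=−1: 1+2/3x = −1+1/3x ⇒ -1/3x=2 ⇒ x=2/(-1/3)=-6.0000
Confirm numerically:
  x=-5.636: |R|=0.95785 <1
  x=-5.062: |R|=0.88365 <1
  x=-3.224: |R|=0.55398 <1
  x=-6.486: |R|=1.05123 >1
  x=-6.186: |R|=1.02025 >1
So |R|<1 on (-6.0000, 0).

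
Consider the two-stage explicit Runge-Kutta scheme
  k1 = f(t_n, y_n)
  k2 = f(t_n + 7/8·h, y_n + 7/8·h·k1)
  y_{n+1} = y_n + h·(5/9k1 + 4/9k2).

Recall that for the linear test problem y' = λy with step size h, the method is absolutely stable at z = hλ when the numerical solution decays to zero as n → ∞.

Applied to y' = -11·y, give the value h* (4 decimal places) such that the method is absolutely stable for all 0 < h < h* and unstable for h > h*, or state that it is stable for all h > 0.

(-2.5714,0); λ=-11 ⇒ h* = (18/7)/11 = 0.2338.

Test eqn y'=λy, z=hλ:
  k1=λy_n ⇒ h·k1=z·y_n;  k2=λ(1+7/8z)y_n ⇒ h·k2=z(1+7/8z)y_n
  y_{n+1}/y_n = 1 + 5/9z + 4/9z(1+7/8z) = 1 + z + 7/18z²
  Hence R(z) = 1 + z + 7/18z².

Solve |R(x)|<1 on ℝ⁻.
x=-1.12: |R|=0.3678
R=1: x+7/18x²=0 ⇒ x=−18/7=-2.5714; min R=1−1/(4·7/18)=0.3571>−1
Confirm numerically:
  x=-2.458: |R|=0.89157 <1
  x=-1.948: |R|=0.52772 <1
  x=-1.899: |R|=0.50341 <1
  x=-1.831: |R|=0.47277 <1
  x=-3.084: |R|=1.61474 >1
  x=-2.998: |R|=1.49733 >1
  x=-2.819: |R|=1.27141 >1
Interval (-2.5714, 0).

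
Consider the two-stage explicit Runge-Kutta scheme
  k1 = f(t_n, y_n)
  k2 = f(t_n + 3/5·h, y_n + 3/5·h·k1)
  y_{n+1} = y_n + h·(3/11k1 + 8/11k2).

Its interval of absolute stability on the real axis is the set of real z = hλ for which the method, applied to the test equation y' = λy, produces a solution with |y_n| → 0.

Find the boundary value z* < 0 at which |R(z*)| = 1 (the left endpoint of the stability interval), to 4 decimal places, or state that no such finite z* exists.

Test eqn y'=λy, z=hλ:
  k1=λy_n ⇒ h·k1=z·y_n;  k2=λ(1+3/5z)y_n ⇒ h·k2=z(1+3/5z)y_n
  y_{n+1}/y_n = 1 + 3/11z + 8/11z(1+3/5z) = 1 + z + 24/55z²
  Hence R(z) = 1 + z + 24/55z².

Need |R(x)|<1, x<0.
x=-0.73: |R|=0.5025
R=1: x+24/55x²=0 ⇒ x=−55/24=-2.2917; min R=1−1/(4·24/55)=0.4271>−1
Confirm numerically:
  x=-1.738: |R|=0.58010 <1
  x=-1.247: |R|=0.43155 <1
  x=-1.023: |R|=0.43367 <1
  x=-2.662: |R|=1.43018 >1
  x=-2.357: |R|=1.06720 >1
So |R|<1 on (-2.2917, 0).

z* = -2.2917.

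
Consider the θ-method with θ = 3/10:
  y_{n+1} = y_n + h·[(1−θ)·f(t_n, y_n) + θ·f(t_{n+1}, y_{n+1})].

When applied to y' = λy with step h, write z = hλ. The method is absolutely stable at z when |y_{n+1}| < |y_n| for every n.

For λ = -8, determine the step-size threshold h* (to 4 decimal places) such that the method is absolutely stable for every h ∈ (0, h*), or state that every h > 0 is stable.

(-5.0000,0); λ=-8 ⇒ h* = (5)/8 = 0.6250.

Set f=λy, z=hλ:
  y_{n+1} = y_n + z·[7/10·y_n + 3/10·y_{n+1}] ⇒ (1 − 3/10z)y_{n+1} = (1 + 7/10z)y_n
  ⇒ R(z) = (1 + 7/10z)/(1 − 3/10z).

Need |R(x)|<1, x<0.
x=-1.73: |R|=0.1389
R=−1: 1+7/10x = −1+3/10x ⇒ -2/5x=2 ⇒ x=2/(-2/5)=-5.0000
Confirm numerically:
  x=-4.966: |R|=0.99454 <1
  x=-4.872: |R|=0.97920 <1
  x=-3.036: |R|=0.58886 <1
  x=-2.641: |R|=0.47353 <1
  x=-5.562: |R|=1.08424 >1
  x=-5.321: |R|=1.04945 >1
  x=-5.152: |R|=1.02388 >1
Stable set (-5.0000, 0).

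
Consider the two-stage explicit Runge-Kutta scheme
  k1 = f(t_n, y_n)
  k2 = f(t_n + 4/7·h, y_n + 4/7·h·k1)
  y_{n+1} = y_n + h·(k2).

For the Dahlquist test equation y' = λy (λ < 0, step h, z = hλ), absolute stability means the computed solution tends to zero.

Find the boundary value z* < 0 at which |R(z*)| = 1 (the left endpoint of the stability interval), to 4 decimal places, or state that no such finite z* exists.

On y'=λy, z=hλ:
  k1=λy_n ⇒ h·k1=z·y_n;  k2=λ(1+4/7z)y_n ⇒ h·k2=z(1+4/7z)y_n
  y_{n+1}/y_n = 1 + z(1+4/7z) = 1 + z + 4/7z²
  Hence R(z) = 1 + z + 4/7z².

Need |R(x)|<1, x<0.
x=-0.81: |R|=0.5649
R=1: x+4/7x²=0 ⇒ x=−7/4=-1.7500; min R=1−1/(4·4/7)=0.5625>−1
Confirm numerically:
  x=-0.986: |R|=0.56954 <1
  x=-0.889: |R|=0.56261 <1
  x=-0.856: |R|=0.56271 <1
  x=-0.818: |R|=0.56436 <1
  x=-2.220: |R|=1.59623 >1
  x=-2.032: |R|=1.32744 >1
Stable set (-1.7500, 0).

left endpoint -1.7500.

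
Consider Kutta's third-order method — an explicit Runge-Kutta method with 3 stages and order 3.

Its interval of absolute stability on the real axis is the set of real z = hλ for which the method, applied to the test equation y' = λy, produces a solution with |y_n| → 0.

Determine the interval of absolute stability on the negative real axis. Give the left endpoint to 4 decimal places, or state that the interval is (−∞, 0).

With y'=λy (z=hλ):
  order 3, 3-stage ⇒ R(z)=1+z+z^2/2+z^3/6
  (e.g. R(-1.73)=-0.09650, |R|=0.09650)

Boundary: |R(x)|=1, x<0.
x=-1.73: |R|=0.0965
|R(-1.16)|=0.2527 |R(-0.9)|=0.3835 |R(-0.62)|=0.5325
Bisect:
  x_lo=-2.9194 |R|=1.8049  x_hi=-0.1251 |R|=0.8824
  mid=-1.52224 |R|=0.04847 →hi
  mid=-2.22082 |R|=0.58033 →hi
  mid=-2.57011 |R|=1.09683 →lo
  mid=-2.39546 |R|=0.81730 →hi
  mid=-2.48278 |R|=0.95141 →hi
  mid=-2.52644 |R|=1.02267 →lo
  mid=-2.50461 |R|=0.98668 →hi
  mid=-2.51553 |R|=1.00458 →lo
  ...
  [-2.51280,-2.51263] ⇒ x*=-2.5127
So |R|<1 on (-2.5127, 0).

(-2.5127, 0).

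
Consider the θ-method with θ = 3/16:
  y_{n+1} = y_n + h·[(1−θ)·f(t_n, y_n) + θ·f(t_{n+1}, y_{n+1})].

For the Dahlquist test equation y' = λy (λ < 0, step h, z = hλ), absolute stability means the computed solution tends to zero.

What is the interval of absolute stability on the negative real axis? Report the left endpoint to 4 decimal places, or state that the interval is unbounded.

z∈(-3.2000,0).

With y'=λy (z=hλ):
  y_{n+1} = y_n + z·[13/16·y_n + 3/16·y_{n+1}] ⇒ (1 − 3/16z)y_{n+1} = (1 + 13/16z)y_n
  so R(z) = (1 + 13/16z)/(1 − 3/16z).

Solve |R(x)|<1 on ℝ⁻.
x=-1.43: |R|=0.1276
R=−1: 1+13/16x = −1+3/16x ⇒ -5/8x=2 ⇒ x=2/(-5/8)=-3.2000
Confirm numerically:
  x=-3.137: |R|=0.97521 <1
  x=-3.004: |R|=0.92164 <1
  x=-1.378: |R|=0.09506 <1
  x=-3.454: |R|=1.09635 >1
  x=-3.324: |R|=1.04774 >1
  x=-3.226: |R|=1.01013 >1
So |R|<1 on (-3.2000, 0).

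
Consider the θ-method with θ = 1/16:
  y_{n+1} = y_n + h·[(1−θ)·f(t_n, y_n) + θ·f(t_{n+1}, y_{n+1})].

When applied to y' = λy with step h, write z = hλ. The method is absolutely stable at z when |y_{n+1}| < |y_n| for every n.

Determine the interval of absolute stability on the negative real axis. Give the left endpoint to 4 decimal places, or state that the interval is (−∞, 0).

(-2.2857, 0).

With y'=λy (z=hλ):
  y_{n+1} = y_n + z·[15/16·y_n + 1/16·y_{n+1}] ⇒ (1 − 1/16z)y_{n+1} = (1 + 15/16z)y_n
  ⇒ R(z) = (1 + 15/16z)/(1 − 1/16z).

Boundary: |R(x)|=1, x<0.
x=-0.58: |R|=0.4403
R=−1: 1+15/16x = −1+1/16x ⇒ -7/8x=2 ⇒ x=2/(-7/8)=-2.2857
Confirm numerically:
  x=-2.118: |R|=0.87041 <1
  x=-1.756: |R|=0.58234 <1
  x=-1.532: |R|=0.39813 <1
  x=-1.295: |R|=0.19803 <1
  x=-2.882: |R|=1.44211 >1
  x=-2.786: |R|=1.37283 >1
  x=-2.668: |R|=1.28669 >1
Interval (-2.2857, 0).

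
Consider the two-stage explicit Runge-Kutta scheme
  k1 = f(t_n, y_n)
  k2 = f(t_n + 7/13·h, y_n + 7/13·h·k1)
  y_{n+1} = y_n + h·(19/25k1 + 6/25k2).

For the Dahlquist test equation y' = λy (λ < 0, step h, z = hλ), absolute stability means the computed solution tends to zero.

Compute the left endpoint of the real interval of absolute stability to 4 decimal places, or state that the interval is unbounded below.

left endpoint -7.7381.

On y'=λy, z=hλ:
  k1=λy_n ⇒ h·k1=z·y_n;  k2=λ(1+7/13z)y_n ⇒ h·k2=z(1+7/13z)y_n
  y_{n+1}/y_n = 1 + 19/25z + 6/25z(1+7/13z) = 1 + z + 42/325z²
  so R(z) = 1 + z + 42/325z².

Boundary: |R(x)|=1, x<0.
x=-0.43: |R|=0.5939
R=1: x+42/325x²=0 ⇒ x=−325/42=-7.7381; min R=1−1/(4·42/325)=-0.9345>−1
Confirm numerically:
  x=-4.770: |R|=0.82963 <1
  x=-4.632: |R|=0.85930 <1
  x=-4.193: |R|=0.92096 <1
  x=-8.133: |R|=1.41506 >1
  x=-8.046: |R|=1.32016 >1
So |R|<1 on (-7.7381, 0).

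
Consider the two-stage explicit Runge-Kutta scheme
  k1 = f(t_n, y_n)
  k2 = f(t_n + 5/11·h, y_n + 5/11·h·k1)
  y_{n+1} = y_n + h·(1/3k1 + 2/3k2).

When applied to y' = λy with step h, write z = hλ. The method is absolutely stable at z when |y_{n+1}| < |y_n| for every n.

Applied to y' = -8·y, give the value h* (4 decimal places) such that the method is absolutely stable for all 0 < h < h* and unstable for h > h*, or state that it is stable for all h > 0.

On y'=λy, z=hλ:
  k1=λy_n ⇒ h·k1=z·y_n;  k2=λ(1+5/11z)y_n ⇒ h·k2=z(1+5/11z)y_n
  y_{n+1}/y_n = 1 + 1/3z + 2/3z(1+5/11z) = 1 + z + 10/33z²
  Hence R(z) = 1 + z + 10/33z².

Need |R(x)|<1, x<0.
x=-1.29: |R|=0.2143
R=1: x+10/33x²=0 ⇒ x=−33/10=-3.3000; min R=1−1/(4·10/33)=0.1750>−1
Confirm numerically:
  x=-2.438: |R|=0.36316 <1
  x=-2.370: |R|=0.33209 <1
  x=-2.094: |R|=0.23474 <1
  x=-3.871: |R|=1.66980 >1
  x=-3.656: |R|=1.39440 >1
  x=-3.391: |R|=1.09351 >1
Interval (-3.3000, 0).

(-3.3000,0); λ=-8 ⇒ h* = (33/10)/8 = 0.4125.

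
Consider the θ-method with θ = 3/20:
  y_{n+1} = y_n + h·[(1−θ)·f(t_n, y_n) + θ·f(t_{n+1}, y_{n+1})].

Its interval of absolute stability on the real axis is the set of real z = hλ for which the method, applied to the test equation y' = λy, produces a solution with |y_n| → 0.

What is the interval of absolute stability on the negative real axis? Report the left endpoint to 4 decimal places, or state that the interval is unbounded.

z∈(-2.8571,0).

Test eqn y'=λy, z=hλ:
  y_{n+1} = y_n + z·[17/20·y_n + 3/20·y_{n+1}] ⇒ (1 − 3/20z)y_{n+1} = (1 + 17/20z)y_n
  R(z) = (1 + 17/20z)/(1 − 3/20z).

Find x<0 with |R(x)|<1.
x=-1.34: |R|=0.1157
R=−1: 1+17/20x = −1+3/20x ⇒ -7/10x=2 ⇒ x=2/(-7/10)=-2.8571
Confirm numerically:
  x=-2.134: |R|=0.61654 <1
  x=-1.863: |R|=0.45609 <1
  x=-1.805: |R|=0.42042 <1
  x=-1.193: |R|=0.01192 <1
  x=-3.422: |R|=1.26128 >1
  x=-3.331: |R|=1.22118 >1
  x=-3.067: |R|=1.10061 >1
Interval (-2.8571, 0).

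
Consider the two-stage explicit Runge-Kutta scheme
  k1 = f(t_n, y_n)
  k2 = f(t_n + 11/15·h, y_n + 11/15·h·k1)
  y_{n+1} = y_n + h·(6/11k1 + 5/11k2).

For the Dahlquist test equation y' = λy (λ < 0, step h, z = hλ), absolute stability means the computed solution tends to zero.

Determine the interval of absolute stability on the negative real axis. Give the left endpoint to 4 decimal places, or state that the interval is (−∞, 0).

(-3.0000, 0).

Test eqn y'=λy, z=hλ:
  k1=λy_n ⇒ h·k1=z·y_n;  k2=λ(1+11/15z)y_n ⇒ h·k2=z(1+11/15z)y_n
  y_{n+1}/y_n = 1 + 6/11z + 5/11z(1+11/15z) = 1 + z + 1/3z²
  Hence R(z) = 1 + z + 1/3z².

Find x<0 with |R(x)|<1.
x=-1.47: |R|=0.2503
R=1: x+1/3x²=0 ⇒ x=−3=-3.0000; min R=1−1/(4·1/3)=0.2500>−1
Confirm numerically:
  x=-2.939: |R|=0.94024 <1
  x=-1.847: |R|=0.29014 <1
  x=-1.838: |R|=0.28808 <1
  x=-1.695: |R|=0.26267 <1
  x=-3.572: |R|=1.68106 >1
  x=-3.471: |R|=1.54495 >1
  x=-3.335: |R|=1.37241 >1
Stable set (-3.0000, 0).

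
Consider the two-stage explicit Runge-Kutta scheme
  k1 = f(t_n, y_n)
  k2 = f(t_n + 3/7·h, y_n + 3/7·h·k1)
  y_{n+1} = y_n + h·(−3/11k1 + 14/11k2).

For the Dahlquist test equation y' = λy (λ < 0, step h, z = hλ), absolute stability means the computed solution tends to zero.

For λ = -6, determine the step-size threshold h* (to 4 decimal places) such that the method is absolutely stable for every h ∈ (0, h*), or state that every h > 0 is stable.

(-1.8333,0); λ=-6 ⇒ h* = (11/6)/6 = 0.3056.

With y'=λy (z=hλ):
  k1=λy_n ⇒ h·k1=z·y_n;  k2=λ(1+3/7z)y_n ⇒ h·k2=z(1+3/7z)y_n
  y_{n+1}/y_n = 1 − 3/11z + 14/11z(1+3/7z) = 1 + z + 6/11z²
  Hence R(z) = 1 + z + 6/11z².

Boundary: |R(x)|=1, x<0.
x=-1.24: |R|=0.5987
R=1: x+6/11x²=0 ⇒ x=−11/6=-1.8333; min R=1−1/(4·6/11)=0.5417>−1
Confirm numerically:
  x=-1.600: |R|=0.79636 <1
  x=-1.413: |R|=0.67604 <1
  x=-1.138: |R|=0.56839 <1
  x=-2.297: |R|=1.58093 >1
  x=-2.151: |R|=1.37271 >1
  x=-2.026: |R|=1.21291 >1
So |R|<1 on (-1.8333, 0).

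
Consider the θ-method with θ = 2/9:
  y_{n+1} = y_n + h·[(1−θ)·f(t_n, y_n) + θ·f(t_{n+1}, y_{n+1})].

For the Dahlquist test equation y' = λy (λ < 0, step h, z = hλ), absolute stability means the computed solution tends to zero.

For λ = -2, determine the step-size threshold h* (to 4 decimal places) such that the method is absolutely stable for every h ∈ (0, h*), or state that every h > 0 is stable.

Set f=λy, z=hλ:
  y_{n+1} = y_n + z·[7/9·y_n + 2/9·y_{n+1}] ⇒ (1 − 2/9z)y_{n+1} = (1 + 7/9z)y_n
  ⇒ R(z) = (1 + 7/9z)/(1 − 2/9z).

Solve |R(x)|<1 on ℝ⁻.
x=-0.45: |R|=0.5909
R=−1: 1+7/9x = −1+2/9x ⇒ -5/9x=2 ⇒ x=2/(-5/9)=-3.6000
Confirm numerically:
  x=-2.727: |R|=0.69801 <1
  x=-2.280: |R|=0.51327 <1
  x=-2.193: |R|=0.47445 <1
  x=-1.482: |R|=0.11484 <1
  x=-3.960: |R|=1.10638 >1
  x=-3.949: |R|=1.10327 >1
  x=-3.805: |R|=1.06171 >1
Stable set (-3.6000, 0).

(-3.6000,0); λ=-2 ⇒ h* = (18/5)/2 = 1.8000.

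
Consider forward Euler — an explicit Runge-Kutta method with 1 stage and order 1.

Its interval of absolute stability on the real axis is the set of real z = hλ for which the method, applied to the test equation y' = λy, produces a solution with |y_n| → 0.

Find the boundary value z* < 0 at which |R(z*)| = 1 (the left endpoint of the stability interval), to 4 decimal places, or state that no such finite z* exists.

left endpoint -2.0000.

With y'=λy (z=hλ):
  order 1, 1-stage ⇒ R(z)=1+z
  (e.g. R(-0.82)=0.18000, |R|=0.18000)

Boundary: |R(x)|=1, x<0.
x=-0.82: |R|=0.1800
|R(-2.21)|=1.2100 |R(-1.76)|=0.7600 |R(-0.75)|=0.2500
Bisect:
  x_lo=-2.3837 |R|=1.3837  x_hi=-0.1103 |R|=0.8897
  mid=-1.24701 |R|=0.24701 →hi
  mid=-1.81535 |R|=0.81535 →hi
  mid=-2.09952 |R|=1.09952 →lo
  mid=-1.95744 |R|=0.95744 →hi
  mid=-2.02848 |R|=1.02848 →lo
  mid=-1.99296 |R|=0.99296 →hi
  mid=-2.01072 |R|=1.01072 →lo
  ...
  [-2.00003,-1.99990] ⇒ x*=-2.0000
Interval (-2.0000, 0).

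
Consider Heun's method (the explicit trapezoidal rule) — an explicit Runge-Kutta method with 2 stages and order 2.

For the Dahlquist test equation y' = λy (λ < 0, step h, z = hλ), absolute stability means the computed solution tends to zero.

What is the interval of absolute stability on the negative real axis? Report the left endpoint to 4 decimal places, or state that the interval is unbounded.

Test eqn y'=λy, z=hλ:
  order 2, 2-stage ⇒ R(z)=1+z+z^2/2
  (e.g. R(-0.61)=0.57605, |R|=0.57605)

Need |R(x)|<1, x<0.
x=-0.61: |R|=0.5760
|R(-1.56)|=0.6568 |R(-0.78)|=0.5242 |R(-0.68)|=0.5512
Bisect:
  x_lo=-2.7339 |R|=2.0033  x_hi=-0.1115 |R|=0.8947
  mid=-1.42272 |R|=0.58935 →hi
  mid=-2.07833 |R|=1.08140 →lo
  mid=-1.75053 |R|=0.78165 →hi
  mid=-1.91443 |R|=0.91809 →hi
  mid=-1.99638 |R|=0.99639 →hi
  mid=-2.03736 |R|=1.03805 →lo
  mid=-2.01687 |R|=1.01701 →lo
  mid=-2.00662 |R|=1.00665 →lo
  mid=-2.00150 |R|=1.00150 →lo
  ...
  [-2.00006,-1.99990] ⇒ x*=-2.0000
Interval (-2.0000, 0).

(-2.0000, 0).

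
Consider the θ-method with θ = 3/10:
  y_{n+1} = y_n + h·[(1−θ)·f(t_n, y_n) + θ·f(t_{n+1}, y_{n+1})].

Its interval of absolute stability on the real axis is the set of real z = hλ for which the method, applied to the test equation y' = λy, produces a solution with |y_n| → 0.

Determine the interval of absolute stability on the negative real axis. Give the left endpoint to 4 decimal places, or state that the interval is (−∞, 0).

Set f=λy, z=hλ:
  y_{n+1} = y_n + z·[7/10·y_n + 3/10·y_{n+1}] ⇒ (1 − 3/10z)y_{n+1} = (1 + 7/10z)y_n
  Hence R(z) = (1 + 7/10z)/(1 − 3/10z).

Solve |R(x)|<1 on ℝ⁻.
x=-1.02: |R|=0.2190
R=−1: 1+7/10x = −1+3/10x ⇒ -2/5x=2 ⇒ x=2/(-2/5)=-5.0000
Confirm numerically:
  x=-4.076: |R|=0.83372 <1
  x=-3.422: |R|=0.68854 <1
  x=-2.656: |R|=0.47818 <1
  x=-5.455: |R|=1.06903 >1
  x=-5.451: |R|=1.06846 >1
  x=-5.364: |R|=1.05580 >1
Interval (-5.0000, 0).

(-5.0000, 0).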